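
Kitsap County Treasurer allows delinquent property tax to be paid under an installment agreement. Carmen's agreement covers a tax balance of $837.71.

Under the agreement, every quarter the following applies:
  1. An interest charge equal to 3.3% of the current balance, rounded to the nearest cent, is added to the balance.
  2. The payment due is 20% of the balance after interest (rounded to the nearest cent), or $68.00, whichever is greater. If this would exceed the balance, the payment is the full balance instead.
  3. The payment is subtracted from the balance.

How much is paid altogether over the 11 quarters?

Quarter 1: opening $837.71; interest $27.64 → $865.35; payment $173.07; balance $692.28
Quarter 2: opening $692.28; interest $22.85 → $715.13; payment $143.03; balance $572.10
Quarter 3: opening $572.10; interest $18.88 → $590.98; payment $118.20; balance $472.78
Quarter 4: opening $472.78; interest $15.60 → $488.38; payment $97.68; balance $390.70
Quarter 5: opening $390.70; interest $12.89 → $403.59; payment $80.72; balance $322.87
Quarter 6: opening $322.87; interest $10.65 → $333.52; payment $68.00; balance $265.52
Quarter 7: opening $265.52; interest $8.76 → $274.28; payment $68.00; balance $206.28
Quarter 8: opening $206.28; interest $6.81 → $213.09; payment $68.00; balance $145.09
Quarter 9: opening $145.09; interest $4.79 → $149.88; payment $68.00; balance $81.88
Quarter 10: opening $81.88; interest $2.70 → $84.58; payment $68.00; balance $16.58
Quarter 11: opening $16.58; interest $0.55 → $17.13; payment $17.13; balance $0.00
Total paid: $969.83

$969.83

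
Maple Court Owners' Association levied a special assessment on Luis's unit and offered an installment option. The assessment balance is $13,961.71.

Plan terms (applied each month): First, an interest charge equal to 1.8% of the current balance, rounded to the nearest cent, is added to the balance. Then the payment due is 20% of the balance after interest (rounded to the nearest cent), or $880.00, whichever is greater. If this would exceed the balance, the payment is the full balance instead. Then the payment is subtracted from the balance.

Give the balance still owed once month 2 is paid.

$9,260.07

Month 1: $13,961.71 +$251.31 interest = $14,213.02; pay $2,842.60 → $11,370.42
Month 2: $11,370.42 +$204.67 interest = $11,575.09; pay $2,315.02 → $9,260.07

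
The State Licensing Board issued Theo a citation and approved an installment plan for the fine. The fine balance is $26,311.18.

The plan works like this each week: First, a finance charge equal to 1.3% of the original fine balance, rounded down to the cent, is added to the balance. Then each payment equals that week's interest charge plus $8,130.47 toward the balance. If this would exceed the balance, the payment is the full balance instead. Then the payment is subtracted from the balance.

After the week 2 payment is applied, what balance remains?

$10,050.24

Week 1: opening $26,311.18; interest $342.04 → $26,653.22; payment $8,472.51; balance $18,180.71
Week 2: opening $18,180.71; interest $342.04 → $18,522.75; payment $8,472.51; balance $10,050.24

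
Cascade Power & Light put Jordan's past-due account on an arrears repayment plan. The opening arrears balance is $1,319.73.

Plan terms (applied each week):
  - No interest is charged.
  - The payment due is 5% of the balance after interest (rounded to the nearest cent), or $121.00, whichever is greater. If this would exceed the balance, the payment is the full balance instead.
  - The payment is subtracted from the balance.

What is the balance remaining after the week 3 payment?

Week 1: opening $1,319.73; payment $121.00; balance $1,198.73
Week 2: opening $1,198.73; payment $121.00; balance $1,077.73
Week 3: opening $1,077.73; payment $121.00; balance $956.73

$956.73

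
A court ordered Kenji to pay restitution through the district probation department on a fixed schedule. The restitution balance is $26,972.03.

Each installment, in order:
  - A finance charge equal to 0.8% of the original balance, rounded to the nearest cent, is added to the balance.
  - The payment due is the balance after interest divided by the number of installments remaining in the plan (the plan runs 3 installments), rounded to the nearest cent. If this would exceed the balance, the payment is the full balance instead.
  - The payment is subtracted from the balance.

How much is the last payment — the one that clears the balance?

$9,386.27

Installment 1: opening $26,972.03; interest $215.78 → $27,187.81; payment $9,062.60; balance $18,125.21
Installment 2: opening $18,125.21; interest $215.78 → $18,340.99; payment $9,170.50; balance $9,170.49
Installment 3: opening $9,170.49; interest $215.78 → $9,386.27; payment $9,386.27; balance $0.00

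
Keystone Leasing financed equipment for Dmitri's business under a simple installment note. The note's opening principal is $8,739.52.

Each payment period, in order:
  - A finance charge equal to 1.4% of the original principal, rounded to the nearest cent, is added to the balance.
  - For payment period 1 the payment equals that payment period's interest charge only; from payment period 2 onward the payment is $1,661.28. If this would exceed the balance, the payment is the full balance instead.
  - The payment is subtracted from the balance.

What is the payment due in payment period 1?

$122.35

Payment period 1: opening $8,739.52; interest $122.35 → $8,861.87; payment $122.35; balance $8,739.52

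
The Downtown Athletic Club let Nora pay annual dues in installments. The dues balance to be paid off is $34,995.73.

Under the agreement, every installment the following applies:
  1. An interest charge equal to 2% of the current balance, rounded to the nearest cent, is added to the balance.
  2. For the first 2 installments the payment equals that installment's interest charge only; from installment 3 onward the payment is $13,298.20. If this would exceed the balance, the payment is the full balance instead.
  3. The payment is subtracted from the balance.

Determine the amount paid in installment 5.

$9,738.13

Installment 1: opening $34,995.73; interest $699.91 → $35,695.64; payment $699.91; balance $34,995.73
Installment 2: opening $34,995.73; interest $699.91 → $35,695.64; payment $699.91; balance $34,995.73
Installment 3: opening $34,995.73; interest $699.91 → $35,695.64; payment $13,298.20; balance $22,397.44
Installment 4: opening $22,397.44; interest $447.95 → $22,845.39; payment $13,298.20; balance $9,547.19
Installment 5: opening $9,547.19; interest $190.94 → $9,738.13; payment $9,738.13; balance $0.00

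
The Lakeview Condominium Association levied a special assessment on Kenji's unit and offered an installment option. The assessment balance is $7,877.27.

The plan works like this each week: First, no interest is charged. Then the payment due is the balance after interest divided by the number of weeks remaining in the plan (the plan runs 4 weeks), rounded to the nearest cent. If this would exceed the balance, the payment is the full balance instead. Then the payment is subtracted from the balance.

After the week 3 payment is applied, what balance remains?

$1,969.31

# | Opening | Payment | End bal
1 | $7,877.27 | $1,969.32 | $5,907.95
2 | $5,907.95 | $1,969.32 | $3,938.63
3 | $3,938.63 | $1,969.32 | $1,969.31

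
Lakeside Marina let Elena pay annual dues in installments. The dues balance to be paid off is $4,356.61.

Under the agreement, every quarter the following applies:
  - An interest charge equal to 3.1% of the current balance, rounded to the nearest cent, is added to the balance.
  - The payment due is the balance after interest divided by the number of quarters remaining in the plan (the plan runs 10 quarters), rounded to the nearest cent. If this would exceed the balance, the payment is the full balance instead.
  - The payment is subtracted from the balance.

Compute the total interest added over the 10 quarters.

# | Opening | Interest | Payment | End bal
1 | $4,356.61 | $135.05 | $449.17 | $4,042.49
2 | $4,042.49 | $125.32 | $463.09 | $3,704.72
3 | $3,704.72 | $114.85 | $477.45 | $3,342.12
4 | $3,342.12 | $103.61 | $492.25 | $2,953.48
5 | $2,953.48 | $91.56 | $507.51 | $2,537.53
6 | $2,537.53 | $78.66 | $523.24 | $2,092.95
7 | $2,092.95 | $64.88 | $539.46 | $1,618.37
8 | $1,618.37 | $50.17 | $556.18 | $1,112.36
9 | $1,112.36 | $34.48 | $573.42 | $573.42
10 | $573.42 | $17.78 | $591.20 | $0.00
Total interest: $135.05 + $125.32 + $114.85 + $103.61 + $91.56 + $78.66 + $64.88 + $50.17 + $34.48 + $17.78 = $816.36

$816.36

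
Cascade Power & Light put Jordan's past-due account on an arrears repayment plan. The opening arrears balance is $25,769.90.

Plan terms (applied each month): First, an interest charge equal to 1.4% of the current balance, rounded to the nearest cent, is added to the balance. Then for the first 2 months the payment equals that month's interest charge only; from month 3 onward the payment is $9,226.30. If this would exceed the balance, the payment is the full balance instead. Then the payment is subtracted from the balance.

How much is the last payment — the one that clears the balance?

# | Opening | Interest | Payment | End bal
1 | $25,769.90 | $360.78 | $360.78 | $25,769.90
2 | $25,769.90 | $360.78 | $360.78 | $25,769.90
3 | $25,769.90 | $360.78 | $9,226.30 | $16,904.38
4 | $16,904.38 | $236.66 | $9,226.30 | $7,914.74
5 | $7,914.74 | $110.81 | $8,025.55 | $0.00

$8,025.55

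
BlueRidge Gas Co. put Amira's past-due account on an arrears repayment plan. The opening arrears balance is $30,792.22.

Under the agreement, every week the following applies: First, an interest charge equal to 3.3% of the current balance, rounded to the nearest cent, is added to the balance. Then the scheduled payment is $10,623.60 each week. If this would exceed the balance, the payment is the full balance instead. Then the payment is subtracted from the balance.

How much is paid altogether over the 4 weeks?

$32,912.32

Week 1: opening $30,792.22; interest $1,016.14 → $31,808.36; payment $10,623.60; balance $21,184.76
Week 2: opening $21,184.76; interest $699.10 → $21,883.86; payment $10,623.60; balance $11,260.26
Week 3: opening $11,260.26; interest $371.59 → $11,631.85; payment $10,623.60; balance $1,008.25
Week 4: opening $1,008.25; interest $33.27 → $1,041.52; payment $1,041.52; balance $0.00
Total paid: $32,912.32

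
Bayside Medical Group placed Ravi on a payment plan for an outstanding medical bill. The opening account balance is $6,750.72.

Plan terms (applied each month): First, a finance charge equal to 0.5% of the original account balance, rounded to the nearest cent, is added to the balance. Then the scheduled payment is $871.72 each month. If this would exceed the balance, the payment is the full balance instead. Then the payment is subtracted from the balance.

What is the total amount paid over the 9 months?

$7,054.47

# | Opening | Interest | Payment | End bal
1 | $6,750.72 | $33.75 | $871.72 | $5,912.75
2 | $5,912.75 | $33.75 | $871.72 | $5,074.78
3 | $5,074.78 | $33.75 | $871.72 | $4,236.81
4 | $4,236.81 | $33.75 | $871.72 | $3,398.84
5 | $3,398.84 | $33.75 | $871.72 | $2,560.87
6 | $2,560.87 | $33.75 | $871.72 | $1,722.90
7 | $1,722.90 | $33.75 | $871.72 | $884.93
8 | $884.93 | $33.75 | $871.72 | $46.96
9 | $46.96 | $33.75 | $80.71 | $0.00
Total paid: $7,054.47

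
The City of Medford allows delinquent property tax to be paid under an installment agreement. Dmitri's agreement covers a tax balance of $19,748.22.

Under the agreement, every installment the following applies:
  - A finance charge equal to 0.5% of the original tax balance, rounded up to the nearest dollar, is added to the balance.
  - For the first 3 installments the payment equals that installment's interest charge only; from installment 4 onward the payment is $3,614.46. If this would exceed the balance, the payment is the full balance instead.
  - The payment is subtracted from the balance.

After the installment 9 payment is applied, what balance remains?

$0.00

Installment 1: opening $19,748.22; interest $99.00 → $19,847.22; payment $99.00; balance $19,748.22
Installment 2: opening $19,748.22; interest $99.00 → $19,847.22; payment $99.00; balance $19,748.22
Installment 3: opening $19,748.22; interest $99.00 → $19,847.22; payment $99.00; balance $19,748.22
Installment 4: opening $19,748.22; interest $99.00 → $19,847.22; payment $3,614.46; balance $16,232.76
Installment 5: opening $16,232.76; interest $99.00 → $16,331.76; payment $3,614.46; balance $12,717.30
Installment 6: opening $12,717.30; interest $99.00 → $12,816.30; payment $3,614.46; balance $9,201.84
Installment 7: opening $9,201.84; interest $99.00 → $9,300.84; payment $3,614.46; balance $5,686.38
Installment 8: opening $5,686.38; interest $99.00 → $5,785.38; payment $3,614.46; balance $2,170.92
Installment 9: opening $2,170.92; interest $99.00 → $2,269.92; payment $2,269.92; balance $0.00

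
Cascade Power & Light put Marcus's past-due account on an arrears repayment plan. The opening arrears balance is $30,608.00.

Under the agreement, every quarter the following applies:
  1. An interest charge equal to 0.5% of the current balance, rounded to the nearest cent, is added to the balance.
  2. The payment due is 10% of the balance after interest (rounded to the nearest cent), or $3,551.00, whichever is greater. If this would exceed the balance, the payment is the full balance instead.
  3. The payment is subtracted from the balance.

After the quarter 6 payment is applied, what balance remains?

$9,963.70

Quarter 1: $30,608.00 +$153.04 interest = $30,761.04; pay $3,551.00 → $27,210.04
Quarter 2: $27,210.04 +$136.05 interest = $27,346.09; pay $3,551.00 → $23,795.09
Quarter 3: $23,795.09 +$118.98 interest = $23,914.07; pay $3,551.00 → $20,363.07
Quarter 4: $20,363.07 +$101.82 interest = $20,464.89; pay $3,551.00 → $16,913.89
Quarter 5: $16,913.89 +$84.57 interest = $16,998.46; pay $3,551.00 → $13,447.46
Quarter 6: $13,447.46 +$67.24 interest = $13,514.70; pay $3,551.00 → $9,963.70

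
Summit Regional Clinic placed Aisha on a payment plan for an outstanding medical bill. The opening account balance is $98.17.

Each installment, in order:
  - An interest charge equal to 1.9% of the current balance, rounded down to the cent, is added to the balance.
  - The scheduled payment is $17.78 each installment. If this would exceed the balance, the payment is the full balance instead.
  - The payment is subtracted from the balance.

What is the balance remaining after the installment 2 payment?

Installment 1: opening $98.17; interest $1.86 → $100.03; payment $17.78; balance $82.25
Installment 2: opening $82.25; interest $1.56 → $83.81; payment $17.78; balance $66.03

$66.03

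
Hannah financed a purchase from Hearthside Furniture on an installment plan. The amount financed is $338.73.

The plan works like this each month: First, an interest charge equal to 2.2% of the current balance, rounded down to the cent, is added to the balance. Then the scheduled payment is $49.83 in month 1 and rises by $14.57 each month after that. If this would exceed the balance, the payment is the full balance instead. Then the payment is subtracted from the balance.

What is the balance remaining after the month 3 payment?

$164.73

Month 1: opening $338.73; interest $7.45 → $346.18; payment $49.83; balance $296.35
Month 2: opening $296.35; interest $6.51 → $302.86; payment $64.40; balance $238.46
Month 3: opening $238.46; interest $5.24 → $243.70; payment $78.97; balance $164.73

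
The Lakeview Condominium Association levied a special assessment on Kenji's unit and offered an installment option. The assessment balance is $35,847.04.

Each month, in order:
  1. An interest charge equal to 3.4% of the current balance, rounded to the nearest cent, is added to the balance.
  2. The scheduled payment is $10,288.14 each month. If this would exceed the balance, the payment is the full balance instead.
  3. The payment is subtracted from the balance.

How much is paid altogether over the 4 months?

Month 1: $35,847.04 +$1,218.80 interest = $37,065.84; pay $10,288.14 → $26,777.70
Month 2: $26,777.70 +$910.44 interest = $27,688.14; pay $10,288.14 → $17,400.00
Month 3: $17,400.00 +$591.60 interest = $17,991.60; pay $10,288.14 → $7,703.46
Month 4: $7,703.46 +$261.92 interest = $7,965.38; pay $7,965.38 → $0.00
Total paid: $38,829.80

$38,829.80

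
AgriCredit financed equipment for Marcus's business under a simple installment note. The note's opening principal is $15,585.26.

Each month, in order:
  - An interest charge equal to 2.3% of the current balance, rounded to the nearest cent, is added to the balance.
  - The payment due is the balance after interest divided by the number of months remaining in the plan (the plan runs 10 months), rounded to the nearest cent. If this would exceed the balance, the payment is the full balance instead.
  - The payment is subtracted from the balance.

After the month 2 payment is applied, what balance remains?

# | Opening | Interest | Payment | End bal
1 | $15,585.26 | $358.46 | $1,594.37 | $14,349.35
2 | $14,349.35 | $330.04 | $1,631.04 | $13,048.35

$13,048.35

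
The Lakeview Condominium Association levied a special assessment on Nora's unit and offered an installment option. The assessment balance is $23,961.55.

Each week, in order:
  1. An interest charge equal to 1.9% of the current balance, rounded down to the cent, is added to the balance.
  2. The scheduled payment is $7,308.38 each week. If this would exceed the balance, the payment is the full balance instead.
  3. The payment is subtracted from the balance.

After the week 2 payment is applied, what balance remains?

Week 1: opening $23,961.55; interest $455.26 → $24,416.81; payment $7,308.38; balance $17,108.43
Week 2: opening $17,108.43; interest $325.06 → $17,433.49; payment $7,308.38; balance $10,125.11

$10,125.11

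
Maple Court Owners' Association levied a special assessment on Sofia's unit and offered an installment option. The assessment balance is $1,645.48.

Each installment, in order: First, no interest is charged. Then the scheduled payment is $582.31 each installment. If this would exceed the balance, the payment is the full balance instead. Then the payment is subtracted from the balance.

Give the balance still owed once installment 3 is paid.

Installment 1: $1,645.48 − $582.31 → $1,063.17
Installment 2: $1,063.17 − $582.31 → $480.86
Installment 3: $480.86 − $480.86 → $0.00

$0.00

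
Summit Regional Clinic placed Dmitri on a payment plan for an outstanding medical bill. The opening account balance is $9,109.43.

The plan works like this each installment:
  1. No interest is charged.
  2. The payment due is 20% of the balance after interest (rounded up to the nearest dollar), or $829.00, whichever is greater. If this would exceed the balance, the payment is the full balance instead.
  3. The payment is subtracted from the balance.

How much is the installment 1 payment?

$1,822.00

Installment 1: opening $9,109.43; payment $1,822.00; balance $7,287.43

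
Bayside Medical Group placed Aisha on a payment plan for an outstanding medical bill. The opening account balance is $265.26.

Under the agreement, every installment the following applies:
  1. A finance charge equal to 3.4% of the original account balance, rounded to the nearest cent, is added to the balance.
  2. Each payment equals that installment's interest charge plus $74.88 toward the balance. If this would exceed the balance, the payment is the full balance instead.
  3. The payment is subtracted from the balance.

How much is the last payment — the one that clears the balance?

$49.64

Installment 1: opening $265.26; interest $9.02 → $274.28; payment $83.90; balance $190.38
Installment 2: opening $190.38; interest $9.02 → $199.40; payment $83.90; balance $115.50
Installment 3: opening $115.50; interest $9.02 → $124.52; payment $83.90; balance $40.62
Installment 4: opening $40.62; interest $9.02 → $49.64; payment $49.64; balance $0.00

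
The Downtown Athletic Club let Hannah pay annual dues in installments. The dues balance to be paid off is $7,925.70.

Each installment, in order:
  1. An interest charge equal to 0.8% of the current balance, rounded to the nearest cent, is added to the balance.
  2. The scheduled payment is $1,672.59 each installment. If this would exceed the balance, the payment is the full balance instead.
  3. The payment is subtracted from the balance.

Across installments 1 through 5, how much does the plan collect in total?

Installment 1: opening $7,925.70; interest $63.41 → $7,989.11; payment $1,672.59; balance $6,316.52
Installment 2: opening $6,316.52; interest $50.53 → $6,367.05; payment $1,672.59; balance $4,694.46
Installment 3: opening $4,694.46; interest $37.56 → $4,732.02; payment $1,672.59; balance $3,059.43
Installment 4: opening $3,059.43; interest $24.48 → $3,083.91; payment $1,672.59; balance $1,411.32
Installment 5: opening $1,411.32; interest $11.29 → $1,422.61; payment $1,422.61; balance $0.00
Total paid: $8,112.97

$8,112.97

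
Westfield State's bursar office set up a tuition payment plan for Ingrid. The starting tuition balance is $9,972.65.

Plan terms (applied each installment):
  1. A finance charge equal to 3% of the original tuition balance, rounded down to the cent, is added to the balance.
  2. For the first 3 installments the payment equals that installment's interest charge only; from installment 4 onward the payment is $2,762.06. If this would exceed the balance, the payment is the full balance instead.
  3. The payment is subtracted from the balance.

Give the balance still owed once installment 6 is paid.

Installment 1: opening $9,972.65; interest $299.17 → $10,271.82; payment $299.17; balance $9,972.65
Installment 2: opening $9,972.65; interest $299.17 → $10,271.82; payment $299.17; balance $9,972.65
Installment 3: opening $9,972.65; interest $299.17 → $10,271.82; payment $299.17; balance $9,972.65
Installment 4: opening $9,972.65; interest $299.17 → $10,271.82; payment $2,762.06; balance $7,509.76
Installment 5: opening $7,509.76; interest $299.17 → $7,808.93; payment $2,762.06; balance $5,046.87
Installment 6: opening $5,046.87; interest $299.17 → $5,346.04; payment $2,762.06; balance $2,583.98

$2,583.98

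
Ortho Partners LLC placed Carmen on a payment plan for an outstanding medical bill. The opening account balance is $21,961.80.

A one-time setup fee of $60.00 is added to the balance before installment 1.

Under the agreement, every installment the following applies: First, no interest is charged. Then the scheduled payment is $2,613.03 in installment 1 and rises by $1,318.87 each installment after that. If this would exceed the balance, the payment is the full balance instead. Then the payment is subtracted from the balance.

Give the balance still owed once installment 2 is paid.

# | Opening | Payment | End bal
1 | $22,021.80 | $2,613.03 | $19,408.77
2 | $19,408.77 | $3,931.90 | $15,476.87

$15,476.87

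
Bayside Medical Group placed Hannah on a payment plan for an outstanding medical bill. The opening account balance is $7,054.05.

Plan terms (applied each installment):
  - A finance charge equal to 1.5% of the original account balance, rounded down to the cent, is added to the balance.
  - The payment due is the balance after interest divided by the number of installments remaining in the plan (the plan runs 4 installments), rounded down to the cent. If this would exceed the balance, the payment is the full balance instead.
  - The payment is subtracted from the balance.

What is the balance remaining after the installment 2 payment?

Installment 1: opening $7,054.05; interest $105.81 → $7,159.86; payment $1,789.96; balance $5,369.90
Installment 2: opening $5,369.90; interest $105.81 → $5,475.71; payment $1,825.23; balance $3,650.48

$3,650.48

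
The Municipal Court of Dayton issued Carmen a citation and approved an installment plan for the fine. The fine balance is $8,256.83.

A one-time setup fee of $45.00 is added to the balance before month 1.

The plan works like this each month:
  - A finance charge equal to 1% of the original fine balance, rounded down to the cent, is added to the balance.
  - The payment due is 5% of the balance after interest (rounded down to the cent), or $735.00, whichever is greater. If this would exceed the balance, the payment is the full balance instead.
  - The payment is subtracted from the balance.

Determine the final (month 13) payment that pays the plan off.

$555.11

Month 1: $8,301.83 +$82.56 interest = $8,384.39; pay $735.00 → $7,649.39
Month 2: $7,649.39 +$82.56 interest = $7,731.95; pay $735.00 → $6,996.95
Month 3: $6,996.95 +$82.56 interest = $7,079.51; pay $735.00 → $6,344.51
Month 4: $6,344.51 +$82.56 interest = $6,427.07; pay $735.00 → $5,692.07
Month 5: $5,692.07 +$82.56 interest = $5,774.63; pay $735.00 → $5,039.63
Month 6: $5,039.63 +$82.56 interest = $5,122.19; pay $735.00 → $4,387.19
Month 7: $4,387.19 +$82.56 interest = $4,469.75; pay $735.00 → $3,734.75
Month 8: $3,734.75 +$82.56 interest = $3,817.31; pay $735.00 → $3,082.31
Month 9: $3,082.31 +$82.56 interest = $3,164.87; pay $735.00 → $2,429.87
Month 10: $2,429.87 +$82.56 interest = $2,512.43; pay $735.00 → $1,777.43
Month 11: $1,777.43 +$82.56 interest = $1,859.99; pay $735.00 → $1,124.99
Month 12: $1,124.99 +$82.56 interest = $1,207.55; pay $735.00 → $472.55
Month 13: $472.55 +$82.56 interest = $555.11; pay $555.11 → $0.00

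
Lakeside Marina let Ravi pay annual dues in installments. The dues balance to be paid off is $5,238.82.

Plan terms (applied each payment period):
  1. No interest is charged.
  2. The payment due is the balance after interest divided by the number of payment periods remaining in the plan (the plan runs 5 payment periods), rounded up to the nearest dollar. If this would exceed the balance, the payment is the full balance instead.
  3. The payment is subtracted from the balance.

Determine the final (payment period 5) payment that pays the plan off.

Payment period 1: $5,238.82 − $1,048.00 → $4,190.82
Payment period 2: $4,190.82 − $1,048.00 → $3,142.82
Payment period 3: $3,142.82 − $1,048.00 → $2,094.82
Payment period 4: $2,094.82 − $1,048.00 → $1,046.82
Payment period 5: $1,046.82 − $1,046.82 → $0.00

$1,046.82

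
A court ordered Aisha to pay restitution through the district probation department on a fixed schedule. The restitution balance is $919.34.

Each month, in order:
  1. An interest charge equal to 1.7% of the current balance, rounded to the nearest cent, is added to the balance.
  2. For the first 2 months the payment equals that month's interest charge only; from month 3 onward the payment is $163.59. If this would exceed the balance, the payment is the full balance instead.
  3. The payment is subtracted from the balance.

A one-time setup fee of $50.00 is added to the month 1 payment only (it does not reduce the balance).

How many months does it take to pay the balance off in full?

8

Month 1: $919.34 +$15.63 interest = $934.97; pay $15.63 (+ $50.00 fee) → $919.34
Month 2: $919.34 +$15.63 interest = $934.97; pay $15.63 → $919.34
Month 3: $919.34 +$15.63 interest = $934.97; pay $163.59 → $771.38
Month 4: $771.38 +$13.11 interest = $784.49; pay $163.59 → $620.90
Month 5: $620.90 +$10.56 interest = $631.46; pay $163.59 → $467.87
Month 6: $467.87 +$7.95 interest = $475.82; pay $163.59 → $312.23
Month 7: $312.23 +$5.31 interest = $317.54; pay $163.59 → $153.95
Month 8: $153.95 +$2.62 interest = $156.57; pay $156.57 → $0.00
Balance reaches $0.00 in month 8.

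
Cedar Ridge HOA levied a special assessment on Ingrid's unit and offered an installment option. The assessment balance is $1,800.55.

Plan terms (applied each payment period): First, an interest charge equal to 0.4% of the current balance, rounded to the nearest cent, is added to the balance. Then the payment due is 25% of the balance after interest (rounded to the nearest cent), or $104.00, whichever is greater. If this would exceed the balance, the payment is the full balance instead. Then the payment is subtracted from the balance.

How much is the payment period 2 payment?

$340.31

# | Opening | Interest | Payment | End bal
1 | $1,800.55 | $7.20 | $451.94 | $1,355.81
2 | $1,355.81 | $5.42 | $340.31 | $1,020.92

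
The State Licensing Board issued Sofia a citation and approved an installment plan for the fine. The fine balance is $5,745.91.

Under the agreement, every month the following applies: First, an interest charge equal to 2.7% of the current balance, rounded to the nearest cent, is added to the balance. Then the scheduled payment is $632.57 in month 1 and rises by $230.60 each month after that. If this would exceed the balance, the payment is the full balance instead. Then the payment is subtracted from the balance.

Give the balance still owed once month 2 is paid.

# | Opening | Interest | Payment | End bal
1 | $5,745.91 | $155.14 | $632.57 | $5,268.48
2 | $5,268.48 | $142.25 | $863.17 | $4,547.56

$4,547.56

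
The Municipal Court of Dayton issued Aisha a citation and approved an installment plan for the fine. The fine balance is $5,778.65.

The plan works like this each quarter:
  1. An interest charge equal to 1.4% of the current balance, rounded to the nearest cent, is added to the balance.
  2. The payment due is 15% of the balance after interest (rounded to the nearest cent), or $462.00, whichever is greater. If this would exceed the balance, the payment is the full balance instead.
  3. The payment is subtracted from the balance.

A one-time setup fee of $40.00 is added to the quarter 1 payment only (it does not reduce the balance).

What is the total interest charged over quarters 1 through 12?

$449.08

# | Opening | Interest | Payment | Fee | End bal
1 | $5,778.65 | $80.90 | $878.93 | $40.00 | $4,980.62
2 | $4,980.62 | $69.73 | $757.55 | — | $4,292.80
3 | $4,292.80 | $60.10 | $652.94 | — | $3,699.96
4 | $3,699.96 | $51.80 | $562.76 | — | $3,189.00
5 | $3,189.00 | $44.65 | $485.05 | — | $2,748.60
6 | $2,748.60 | $38.48 | $462.00 | — | $2,325.08
7 | $2,325.08 | $32.55 | $462.00 | — | $1,895.63
8 | $1,895.63 | $26.54 | $462.00 | — | $1,460.17
9 | $1,460.17 | $20.44 | $462.00 | — | $1,018.61
10 | $1,018.61 | $14.26 | $462.00 | — | $570.87
11 | $570.87 | $7.99 | $462.00 | — | $116.86
12 | $116.86 | $1.64 | $118.50 | — | $0.00
Total interest: $80.90 + $69.73 + $60.10 + $51.80 + $44.65 + $38.48 + $32.55 + $26.54 + $20.44 + $14.26 + $7.99 + $1.64 = $449.08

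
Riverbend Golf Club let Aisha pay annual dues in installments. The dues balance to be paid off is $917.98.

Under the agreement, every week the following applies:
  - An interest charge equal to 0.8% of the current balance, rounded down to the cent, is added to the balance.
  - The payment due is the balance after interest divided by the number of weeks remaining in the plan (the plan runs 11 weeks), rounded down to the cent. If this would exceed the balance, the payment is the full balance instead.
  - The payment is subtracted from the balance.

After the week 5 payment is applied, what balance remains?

$521.06

Week 1: $917.98 +$7.34 interest = $925.32; pay $84.12 → $841.20
Week 2: $841.20 +$6.72 interest = $847.92; pay $84.79 → $763.13
Week 3: $763.13 +$6.10 interest = $769.23; pay $85.47 → $683.76
Week 4: $683.76 +$5.47 interest = $689.23; pay $86.15 → $603.08
Week 5: $603.08 +$4.82 interest = $607.90; pay $86.84 → $521.06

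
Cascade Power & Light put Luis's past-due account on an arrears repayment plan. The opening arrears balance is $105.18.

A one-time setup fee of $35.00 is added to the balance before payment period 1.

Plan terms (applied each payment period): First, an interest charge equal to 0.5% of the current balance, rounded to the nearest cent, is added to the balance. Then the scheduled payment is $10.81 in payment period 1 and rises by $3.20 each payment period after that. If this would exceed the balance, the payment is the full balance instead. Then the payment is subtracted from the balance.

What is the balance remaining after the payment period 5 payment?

$56.96

Payment period 1: $140.18 +$0.70 interest = $140.88; pay $10.81 → $130.07
Payment period 2: $130.07 +$0.65 interest = $130.72; pay $14.01 → $116.71
Payment period 3: $116.71 +$0.58 interest = $117.29; pay $17.21 → $100.08
Payment period 4: $100.08 +$0.50 interest = $100.58; pay $20.41 → $80.17
Payment period 5: $80.17 +$0.40 interest = $80.57; pay $23.61 → $56.96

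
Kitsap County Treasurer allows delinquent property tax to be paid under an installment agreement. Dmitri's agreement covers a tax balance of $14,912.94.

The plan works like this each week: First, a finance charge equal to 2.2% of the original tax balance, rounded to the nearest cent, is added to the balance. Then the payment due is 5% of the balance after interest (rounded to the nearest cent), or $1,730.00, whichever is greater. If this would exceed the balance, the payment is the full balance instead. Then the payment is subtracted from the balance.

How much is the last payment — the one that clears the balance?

Week 1: $14,912.94 +$328.08 interest = $15,241.02; pay $1,730.00 → $13,511.02
Week 2: $13,511.02 +$328.08 interest = $13,839.10; pay $1,730.00 → $12,109.10
Week 3: $12,109.10 +$328.08 interest = $12,437.18; pay $1,730.00 → $10,707.18
Week 4: $10,707.18 +$328.08 interest = $11,035.26; pay $1,730.00 → $9,305.26
Week 5: $9,305.26 +$328.08 interest = $9,633.34; pay $1,730.00 → $7,903.34
Week 6: $7,903.34 +$328.08 interest = $8,231.42; pay $1,730.00 → $6,501.42
Week 7: $6,501.42 +$328.08 interest = $6,829.50; pay $1,730.00 → $5,099.50
Week 8: $5,099.50 +$328.08 interest = $5,427.58; pay $1,730.00 → $3,697.58
Week 9: $3,697.58 +$328.08 interest = $4,025.66; pay $1,730.00 → $2,295.66
Week 10: $2,295.66 +$328.08 interest = $2,623.74; pay $1,730.00 → $893.74
Week 11: $893.74 +$328.08 interest = $1,221.82; pay $1,221.82 → $0.00

$1,221.82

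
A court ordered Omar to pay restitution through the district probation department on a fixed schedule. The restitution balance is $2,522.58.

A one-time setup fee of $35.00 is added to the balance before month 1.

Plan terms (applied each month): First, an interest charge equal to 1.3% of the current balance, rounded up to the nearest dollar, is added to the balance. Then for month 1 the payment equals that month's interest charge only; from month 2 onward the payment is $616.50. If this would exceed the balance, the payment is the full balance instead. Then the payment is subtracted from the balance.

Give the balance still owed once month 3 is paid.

# | Opening | Interest | Payment | End bal
1 | $2,557.58 | $34.00 | $34.00 | $2,557.58
2 | $2,557.58 | $34.00 | $616.50 | $1,975.08
3 | $1,975.08 | $26.00 | $616.50 | $1,384.58

$1,384.58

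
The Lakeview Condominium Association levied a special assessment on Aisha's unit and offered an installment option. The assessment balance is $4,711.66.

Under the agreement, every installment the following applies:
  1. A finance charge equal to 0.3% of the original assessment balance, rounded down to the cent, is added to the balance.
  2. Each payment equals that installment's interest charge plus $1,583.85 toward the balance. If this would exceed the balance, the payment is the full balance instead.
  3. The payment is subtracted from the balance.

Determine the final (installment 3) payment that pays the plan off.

$1,558.09

Installment 1: opening $4,711.66; interest $14.13 → $4,725.79; payment $1,597.98; balance $3,127.81
Installment 2: opening $3,127.81; interest $14.13 → $3,141.94; payment $1,597.98; balance $1,543.96
Installment 3: opening $1,543.96; interest $14.13 → $1,558.09; payment $1,558.09; balance $0.00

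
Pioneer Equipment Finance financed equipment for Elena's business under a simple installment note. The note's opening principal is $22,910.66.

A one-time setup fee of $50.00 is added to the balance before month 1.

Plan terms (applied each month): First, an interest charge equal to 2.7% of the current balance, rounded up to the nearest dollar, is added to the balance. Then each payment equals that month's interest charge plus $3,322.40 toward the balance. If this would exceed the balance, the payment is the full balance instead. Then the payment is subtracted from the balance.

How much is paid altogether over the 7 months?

$25,419.66

# | Opening | Interest | Payment | End bal
1 | $22,960.66 | $620.00 | $3,942.40 | $19,638.26
2 | $19,638.26 | $531.00 | $3,853.40 | $16,315.86
3 | $16,315.86 | $441.00 | $3,763.40 | $12,993.46
4 | $12,993.46 | $351.00 | $3,673.40 | $9,671.06
5 | $9,671.06 | $262.00 | $3,584.40 | $6,348.66
6 | $6,348.66 | $172.00 | $3,494.40 | $3,026.26
7 | $3,026.26 | $82.00 | $3,108.26 | $0.00
Total paid: $25,419.66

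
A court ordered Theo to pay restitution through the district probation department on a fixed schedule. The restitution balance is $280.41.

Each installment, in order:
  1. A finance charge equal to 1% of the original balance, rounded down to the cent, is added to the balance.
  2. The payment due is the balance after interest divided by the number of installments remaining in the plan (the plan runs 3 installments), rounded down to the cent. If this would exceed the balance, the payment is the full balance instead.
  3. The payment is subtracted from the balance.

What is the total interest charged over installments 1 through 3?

Installment 1: $280.41 +$2.80 interest = $283.21; pay $94.40 → $188.81
Installment 2: $188.81 +$2.80 interest = $191.61; pay $95.80 → $95.81
Installment 3: $95.81 +$2.80 interest = $98.61; pay $98.61 → $0.00
Total interest: $2.80 + $2.80 + $2.80 = $8.40

$8.40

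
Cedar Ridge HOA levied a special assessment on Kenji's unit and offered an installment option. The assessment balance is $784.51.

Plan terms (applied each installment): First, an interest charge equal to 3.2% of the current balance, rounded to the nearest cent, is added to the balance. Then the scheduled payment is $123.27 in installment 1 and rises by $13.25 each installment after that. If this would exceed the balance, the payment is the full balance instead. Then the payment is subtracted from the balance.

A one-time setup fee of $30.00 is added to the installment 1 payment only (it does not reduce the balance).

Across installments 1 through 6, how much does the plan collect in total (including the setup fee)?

# | Opening | Interest | Payment | Fee | End bal
1 | $784.51 | $25.10 | $123.27 | $30.00 | $686.34
2 | $686.34 | $21.96 | $136.52 | — | $571.78
3 | $571.78 | $18.30 | $149.77 | — | $440.31
4 | $440.31 | $14.09 | $163.02 | — | $291.38
5 | $291.38 | $9.32 | $176.27 | — | $124.43
6 | $124.43 | $3.98 | $128.41 | — | $0.00
Total paid: $907.26

$907.26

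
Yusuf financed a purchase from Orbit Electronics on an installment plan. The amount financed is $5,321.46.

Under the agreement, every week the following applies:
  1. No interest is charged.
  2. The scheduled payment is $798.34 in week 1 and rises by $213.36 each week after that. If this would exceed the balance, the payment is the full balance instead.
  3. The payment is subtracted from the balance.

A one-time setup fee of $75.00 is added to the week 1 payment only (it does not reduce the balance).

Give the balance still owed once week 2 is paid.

Week 1: $5,321.46 − $798.34 (+ $75.00 fee) → $4,523.12
Week 2: $4,523.12 − $1,011.70 → $3,511.42

$3,511.42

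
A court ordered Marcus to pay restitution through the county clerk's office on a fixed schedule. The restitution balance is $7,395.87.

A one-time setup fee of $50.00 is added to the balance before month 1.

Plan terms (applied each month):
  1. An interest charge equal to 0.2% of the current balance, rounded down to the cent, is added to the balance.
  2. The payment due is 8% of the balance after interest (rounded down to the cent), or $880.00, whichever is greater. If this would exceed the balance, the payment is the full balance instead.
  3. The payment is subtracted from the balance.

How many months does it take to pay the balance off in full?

Month 1: opening $7,445.87; interest $14.89 → $7,460.76; payment $880.00; balance $6,580.76
Month 2: opening $6,580.76; interest $13.16 → $6,593.92; payment $880.00; balance $5,713.92
Month 3: opening $5,713.92; interest $11.42 → $5,725.34; payment $880.00; balance $4,845.34
Month 4: opening $4,845.34; interest $9.69 → $4,855.03; payment $880.00; balance $3,975.03
Month 5: opening $3,975.03; interest $7.95 → $3,982.98; payment $880.00; balance $3,102.98
Month 6: opening $3,102.98; interest $6.20 → $3,109.18; payment $880.00; balance $2,229.18
Month 7: opening $2,229.18; interest $4.45 → $2,233.63; payment $880.00; balance $1,353.63
Month 8: opening $1,353.63; interest $2.70 → $1,356.33; payment $880.00; balance $476.33
Month 9: opening $476.33; interest $0.95 → $477.28; payment $477.28; balance $0.00
Balance reaches $0.00 in month 9.

9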